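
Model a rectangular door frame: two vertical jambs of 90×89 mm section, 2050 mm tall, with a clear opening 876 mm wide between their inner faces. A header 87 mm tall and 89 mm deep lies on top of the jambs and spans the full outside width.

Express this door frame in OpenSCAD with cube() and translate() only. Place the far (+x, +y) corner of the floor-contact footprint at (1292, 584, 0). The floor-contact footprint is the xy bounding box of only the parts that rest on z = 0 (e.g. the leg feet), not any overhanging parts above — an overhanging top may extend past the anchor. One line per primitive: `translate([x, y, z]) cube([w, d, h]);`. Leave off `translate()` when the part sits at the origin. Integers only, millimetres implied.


translate([236, 495, 0]) cube([90, 89, 2050]);
translate([1202, 495, 0]) cube([90, 89, 2050]);
translate([236, 495, 2050]) cube([1056, 89, 87]);


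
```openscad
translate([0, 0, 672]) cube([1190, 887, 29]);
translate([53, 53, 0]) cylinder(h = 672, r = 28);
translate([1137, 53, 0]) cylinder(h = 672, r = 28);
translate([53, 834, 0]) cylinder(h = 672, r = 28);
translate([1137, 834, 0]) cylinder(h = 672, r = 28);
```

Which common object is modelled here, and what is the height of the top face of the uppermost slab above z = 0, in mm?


A table. The table height is 701 mm.

A 1190×887×29 slab sits at z = 672 on four Ø56 mm round legs — a table. The top surface is at 672 + 29 = 701 mm.


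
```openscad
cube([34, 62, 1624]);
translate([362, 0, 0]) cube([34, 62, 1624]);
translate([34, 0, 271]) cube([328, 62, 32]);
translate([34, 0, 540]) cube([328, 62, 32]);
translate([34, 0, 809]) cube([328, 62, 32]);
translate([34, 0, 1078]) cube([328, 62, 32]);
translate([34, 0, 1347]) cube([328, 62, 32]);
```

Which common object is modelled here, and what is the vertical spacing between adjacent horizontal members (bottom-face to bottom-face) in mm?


A ladder. The rung spacing is 269 mm.

Two tall 34×62 posts with 5 short bars between them — a ladder. Adjacent rungs sit at z = 271 and z = 540, so the spacing is 540 − 271 = 269 mm.


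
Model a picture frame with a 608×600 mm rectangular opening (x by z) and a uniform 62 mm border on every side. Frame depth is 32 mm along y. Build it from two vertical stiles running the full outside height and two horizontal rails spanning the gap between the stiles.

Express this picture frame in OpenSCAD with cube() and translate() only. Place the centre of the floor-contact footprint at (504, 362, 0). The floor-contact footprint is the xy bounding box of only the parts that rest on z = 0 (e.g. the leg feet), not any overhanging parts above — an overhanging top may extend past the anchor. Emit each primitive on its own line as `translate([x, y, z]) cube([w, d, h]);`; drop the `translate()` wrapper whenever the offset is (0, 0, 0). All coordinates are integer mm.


translate([138, 346, 0]) cube([62, 32, 724]);
translate([808, 346, 0]) cube([62, 32, 724]);
translate([200, 346, 0]) cube([608, 32, 62]);
translate([200, 346, 662]) cube([608, 32, 62]);


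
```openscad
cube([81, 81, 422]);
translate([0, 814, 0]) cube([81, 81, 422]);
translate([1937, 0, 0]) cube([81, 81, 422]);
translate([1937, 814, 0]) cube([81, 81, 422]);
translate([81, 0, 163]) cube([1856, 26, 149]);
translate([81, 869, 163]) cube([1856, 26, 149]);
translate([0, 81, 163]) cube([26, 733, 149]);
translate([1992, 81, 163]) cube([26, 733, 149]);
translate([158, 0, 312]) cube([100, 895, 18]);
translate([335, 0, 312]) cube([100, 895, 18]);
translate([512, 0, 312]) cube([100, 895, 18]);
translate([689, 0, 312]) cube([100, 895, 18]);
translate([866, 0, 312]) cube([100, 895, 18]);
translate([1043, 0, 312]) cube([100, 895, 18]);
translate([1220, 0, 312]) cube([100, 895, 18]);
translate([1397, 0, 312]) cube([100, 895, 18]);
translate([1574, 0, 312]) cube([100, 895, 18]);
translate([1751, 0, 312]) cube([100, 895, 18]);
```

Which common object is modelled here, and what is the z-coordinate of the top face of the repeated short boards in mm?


A bed frame. The slat-top height is 330 mm.

Four posts, four rails, and a row of slats — a bed frame. Slats sit on the rails at z = 163 + 149 = 312; with slat thickness 18, the top is 330 mm.


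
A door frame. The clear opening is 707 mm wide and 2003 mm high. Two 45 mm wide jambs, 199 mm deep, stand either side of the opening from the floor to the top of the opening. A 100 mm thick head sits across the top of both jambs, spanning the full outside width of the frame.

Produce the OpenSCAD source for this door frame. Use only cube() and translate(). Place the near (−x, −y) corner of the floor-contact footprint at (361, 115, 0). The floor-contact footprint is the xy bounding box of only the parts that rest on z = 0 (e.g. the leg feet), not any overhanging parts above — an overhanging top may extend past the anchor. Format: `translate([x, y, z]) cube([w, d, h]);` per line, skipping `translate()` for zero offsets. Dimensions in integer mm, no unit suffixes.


translate([361, 115, 0]) cube([45, 199, 2003]);
translate([1113, 115, 0]) cube([45, 199, 2003]);
translate([361, 115, 2003]) cube([797, 199, 100]);


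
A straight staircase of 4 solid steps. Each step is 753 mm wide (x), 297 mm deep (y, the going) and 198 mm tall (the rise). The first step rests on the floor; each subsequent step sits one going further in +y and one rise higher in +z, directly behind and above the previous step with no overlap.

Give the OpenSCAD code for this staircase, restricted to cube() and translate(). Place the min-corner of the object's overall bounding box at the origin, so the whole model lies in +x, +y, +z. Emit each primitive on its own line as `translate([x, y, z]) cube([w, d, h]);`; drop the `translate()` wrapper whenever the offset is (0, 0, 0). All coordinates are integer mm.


cube([753, 297, 198]);
translate([0, 297, 198]) cube([753, 297, 198]);
translate([0, 594, 396]) cube([753, 297, 198]);
translate([0, 891, 594]) cube([753, 297, 198]);


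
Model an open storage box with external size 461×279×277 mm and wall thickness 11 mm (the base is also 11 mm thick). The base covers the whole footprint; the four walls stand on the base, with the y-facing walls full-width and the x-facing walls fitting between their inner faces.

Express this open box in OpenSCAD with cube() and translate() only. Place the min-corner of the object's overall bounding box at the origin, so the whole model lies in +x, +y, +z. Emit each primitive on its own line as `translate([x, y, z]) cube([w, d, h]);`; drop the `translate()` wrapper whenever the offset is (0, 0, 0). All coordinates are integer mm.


cube([461, 279, 11]);
translate([0, 0, 11]) cube([461, 11, 266]);
translate([0, 268, 11]) cube([461, 11, 266]);
translate([0, 11, 11]) cube([11, 257, 266]);
translate([450, 11, 11]) cube([11, 257, 266]);


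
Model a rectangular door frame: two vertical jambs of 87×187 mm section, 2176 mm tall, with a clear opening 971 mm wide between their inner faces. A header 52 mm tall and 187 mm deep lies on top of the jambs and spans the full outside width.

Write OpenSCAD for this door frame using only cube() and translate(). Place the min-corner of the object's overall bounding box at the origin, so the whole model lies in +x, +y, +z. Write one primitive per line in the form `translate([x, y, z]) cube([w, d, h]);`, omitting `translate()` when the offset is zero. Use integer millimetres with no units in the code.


cube([87, 187, 2176]);
translate([1058, 0, 0]) cube([87, 187, 2176]);
translate([0, 0, 2176]) cube([1145, 187, 52]);


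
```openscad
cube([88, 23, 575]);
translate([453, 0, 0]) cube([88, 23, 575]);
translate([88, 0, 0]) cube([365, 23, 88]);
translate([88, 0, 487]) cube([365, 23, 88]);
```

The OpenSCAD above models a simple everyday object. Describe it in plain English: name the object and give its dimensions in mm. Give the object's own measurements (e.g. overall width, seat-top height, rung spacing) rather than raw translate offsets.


A rectangular picture frame lying in the x–z plane (depth along y). The opening is 365 mm wide (x) by 399 mm tall (z), surrounded by a border 88 mm wide on all four sides. The frame is 23 mm deep and is made of two full-height vertical stiles with two horizontal rails fitted between them.


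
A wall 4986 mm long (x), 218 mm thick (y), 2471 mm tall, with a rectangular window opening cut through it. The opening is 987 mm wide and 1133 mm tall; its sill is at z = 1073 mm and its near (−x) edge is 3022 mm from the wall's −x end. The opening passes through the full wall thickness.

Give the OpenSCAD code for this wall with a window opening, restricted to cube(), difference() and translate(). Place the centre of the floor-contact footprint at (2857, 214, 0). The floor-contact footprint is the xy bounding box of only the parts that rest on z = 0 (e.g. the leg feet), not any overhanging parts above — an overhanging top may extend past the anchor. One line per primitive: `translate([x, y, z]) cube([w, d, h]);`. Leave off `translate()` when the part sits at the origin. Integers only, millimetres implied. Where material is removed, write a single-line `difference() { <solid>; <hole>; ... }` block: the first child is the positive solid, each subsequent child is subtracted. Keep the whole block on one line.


difference() { translate([364, 105, 0]) cube([4986, 218, 2471]); translate([3386, 105, 1073]) cube([987, 218, 1133]); }


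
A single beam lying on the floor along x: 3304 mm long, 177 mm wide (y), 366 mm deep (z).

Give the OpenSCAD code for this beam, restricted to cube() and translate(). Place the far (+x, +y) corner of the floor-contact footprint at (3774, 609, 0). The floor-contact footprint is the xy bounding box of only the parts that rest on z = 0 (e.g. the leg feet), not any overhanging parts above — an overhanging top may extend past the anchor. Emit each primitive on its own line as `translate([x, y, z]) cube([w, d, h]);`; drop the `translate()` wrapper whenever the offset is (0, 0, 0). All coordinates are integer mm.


translate([470, 432, 0]) cube([3304, 177, 366]);


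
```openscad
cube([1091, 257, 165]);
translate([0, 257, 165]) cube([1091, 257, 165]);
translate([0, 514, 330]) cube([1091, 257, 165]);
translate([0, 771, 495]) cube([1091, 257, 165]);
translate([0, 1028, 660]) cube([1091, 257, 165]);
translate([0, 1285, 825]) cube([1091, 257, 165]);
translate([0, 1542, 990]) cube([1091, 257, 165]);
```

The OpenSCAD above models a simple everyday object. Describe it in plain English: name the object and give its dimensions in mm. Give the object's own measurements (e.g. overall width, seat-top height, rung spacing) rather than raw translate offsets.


A straight staircase of 7 solid steps. Each step is 1091 mm wide (x), 257 mm deep (y, the going) and 165 mm tall (the rise). The first step rests on the floor; each subsequent step sits one going further in +y and one rise higher in +z, directly behind and above the previous step with no overlap.


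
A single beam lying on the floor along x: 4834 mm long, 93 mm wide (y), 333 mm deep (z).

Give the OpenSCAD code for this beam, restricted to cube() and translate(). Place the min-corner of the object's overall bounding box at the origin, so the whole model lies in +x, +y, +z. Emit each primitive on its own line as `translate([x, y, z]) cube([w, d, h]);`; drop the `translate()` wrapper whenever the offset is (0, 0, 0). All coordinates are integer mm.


cube([4834, 93, 333]);


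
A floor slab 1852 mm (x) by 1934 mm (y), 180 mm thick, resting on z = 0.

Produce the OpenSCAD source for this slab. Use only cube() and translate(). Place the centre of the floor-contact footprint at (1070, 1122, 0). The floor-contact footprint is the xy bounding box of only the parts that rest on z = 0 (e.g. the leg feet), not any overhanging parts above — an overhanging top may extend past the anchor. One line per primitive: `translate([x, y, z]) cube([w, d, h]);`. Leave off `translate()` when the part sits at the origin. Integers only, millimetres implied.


translate([144, 155, 0]) cube([1852, 1934, 180]);


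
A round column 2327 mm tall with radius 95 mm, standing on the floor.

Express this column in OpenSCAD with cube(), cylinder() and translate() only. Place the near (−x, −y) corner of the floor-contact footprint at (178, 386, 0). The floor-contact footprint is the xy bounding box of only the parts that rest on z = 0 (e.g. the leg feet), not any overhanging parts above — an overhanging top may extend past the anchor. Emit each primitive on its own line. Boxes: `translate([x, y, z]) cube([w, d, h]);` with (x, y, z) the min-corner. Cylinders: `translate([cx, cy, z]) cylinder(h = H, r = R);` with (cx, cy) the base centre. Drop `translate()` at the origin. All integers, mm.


translate([273, 481, 0]) cylinder(h = 2327, r = 95);


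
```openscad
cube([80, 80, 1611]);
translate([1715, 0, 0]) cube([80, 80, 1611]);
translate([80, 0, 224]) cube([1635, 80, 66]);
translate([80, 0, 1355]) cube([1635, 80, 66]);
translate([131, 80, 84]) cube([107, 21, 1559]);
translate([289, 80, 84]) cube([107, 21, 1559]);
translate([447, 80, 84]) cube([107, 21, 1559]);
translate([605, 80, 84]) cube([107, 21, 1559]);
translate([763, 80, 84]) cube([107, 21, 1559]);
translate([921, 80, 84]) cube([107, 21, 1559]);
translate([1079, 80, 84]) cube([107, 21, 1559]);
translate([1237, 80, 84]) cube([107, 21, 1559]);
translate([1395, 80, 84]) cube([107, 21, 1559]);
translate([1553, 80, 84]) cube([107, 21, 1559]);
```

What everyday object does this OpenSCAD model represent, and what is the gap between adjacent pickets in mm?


A fence section. The picket gap is 51 mm.

Two posts, two rails, 10 pickets — a fence section. Span 1635 mm holds 10 pickets of 107 mm with 11 equal gaps: ⌊(1635 − 10·107) / 11⌋ = 51 mm.


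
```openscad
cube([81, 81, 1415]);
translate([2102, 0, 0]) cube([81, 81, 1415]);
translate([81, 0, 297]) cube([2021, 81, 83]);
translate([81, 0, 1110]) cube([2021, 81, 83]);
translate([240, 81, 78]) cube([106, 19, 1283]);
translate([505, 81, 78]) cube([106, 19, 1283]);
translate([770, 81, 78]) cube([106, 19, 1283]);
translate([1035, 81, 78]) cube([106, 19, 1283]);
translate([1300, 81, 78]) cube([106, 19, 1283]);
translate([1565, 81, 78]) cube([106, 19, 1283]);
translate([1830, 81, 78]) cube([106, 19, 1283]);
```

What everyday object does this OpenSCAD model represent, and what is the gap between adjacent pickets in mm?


A fence section. The picket gap is 159 mm.

Two posts, two rails, 7 pickets — a fence section. Span 2021 mm holds 7 pickets of 106 mm with 8 equal gaps: ⌊(2021 − 7·106) / 8⌋ = 159 mm.


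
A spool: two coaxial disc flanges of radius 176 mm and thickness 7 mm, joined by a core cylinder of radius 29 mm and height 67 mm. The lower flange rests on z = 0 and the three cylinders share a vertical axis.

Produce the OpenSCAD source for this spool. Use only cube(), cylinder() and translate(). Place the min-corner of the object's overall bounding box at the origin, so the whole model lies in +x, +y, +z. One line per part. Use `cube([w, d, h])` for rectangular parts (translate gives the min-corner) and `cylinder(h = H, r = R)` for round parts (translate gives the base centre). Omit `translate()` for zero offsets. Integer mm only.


translate([176, 176, 0]) cylinder(h = 7, r = 176);
translate([176, 176, 7]) cylinder(h = 67, r = 29);
translate([176, 176, 74]) cylinder(h = 7, r = 176);


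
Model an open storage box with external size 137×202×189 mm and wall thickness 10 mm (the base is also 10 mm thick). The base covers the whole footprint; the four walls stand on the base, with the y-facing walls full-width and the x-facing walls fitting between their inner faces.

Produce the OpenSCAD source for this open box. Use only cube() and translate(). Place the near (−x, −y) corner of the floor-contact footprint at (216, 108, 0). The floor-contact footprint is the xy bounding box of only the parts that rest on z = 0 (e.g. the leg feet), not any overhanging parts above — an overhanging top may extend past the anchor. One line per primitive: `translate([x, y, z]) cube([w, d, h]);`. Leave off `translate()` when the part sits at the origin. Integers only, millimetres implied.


translate([216, 108, 0]) cube([137, 202, 10]);
translate([216, 108, 10]) cube([137, 10, 179]);
translate([216, 300, 10]) cube([137, 10, 179]);
translate([216, 118, 10]) cube([10, 182, 179]);
translate([343, 118, 10]) cube([10, 182, 179]);


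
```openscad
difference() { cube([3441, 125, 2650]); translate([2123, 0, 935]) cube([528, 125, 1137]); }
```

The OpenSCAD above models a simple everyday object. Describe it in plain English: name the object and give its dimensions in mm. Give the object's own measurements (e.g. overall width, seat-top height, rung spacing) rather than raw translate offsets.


A wall 3441 mm long (x), 125 mm thick (y), 2650 mm tall, with a rectangular window opening cut through it. The opening is 528 mm wide and 1137 mm tall; its sill is at z = 935 mm and its near (−x) edge is 2123 mm from the wall's −x end. The opening passes through the full wall thickness.


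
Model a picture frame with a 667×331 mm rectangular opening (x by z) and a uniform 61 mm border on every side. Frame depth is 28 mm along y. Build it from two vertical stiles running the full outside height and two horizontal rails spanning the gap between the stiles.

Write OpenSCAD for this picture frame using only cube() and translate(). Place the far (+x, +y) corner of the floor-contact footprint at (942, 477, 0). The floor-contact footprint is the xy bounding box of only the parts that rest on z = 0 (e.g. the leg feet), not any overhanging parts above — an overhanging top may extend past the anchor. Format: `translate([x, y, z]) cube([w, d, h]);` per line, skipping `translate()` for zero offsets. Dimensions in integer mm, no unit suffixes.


translate([153, 449, 0]) cube([61, 28, 453]);
translate([881, 449, 0]) cube([61, 28, 453]);
translate([214, 449, 0]) cube([667, 28, 61]);
translate([214, 449, 392]) cube([667, 28, 61]);


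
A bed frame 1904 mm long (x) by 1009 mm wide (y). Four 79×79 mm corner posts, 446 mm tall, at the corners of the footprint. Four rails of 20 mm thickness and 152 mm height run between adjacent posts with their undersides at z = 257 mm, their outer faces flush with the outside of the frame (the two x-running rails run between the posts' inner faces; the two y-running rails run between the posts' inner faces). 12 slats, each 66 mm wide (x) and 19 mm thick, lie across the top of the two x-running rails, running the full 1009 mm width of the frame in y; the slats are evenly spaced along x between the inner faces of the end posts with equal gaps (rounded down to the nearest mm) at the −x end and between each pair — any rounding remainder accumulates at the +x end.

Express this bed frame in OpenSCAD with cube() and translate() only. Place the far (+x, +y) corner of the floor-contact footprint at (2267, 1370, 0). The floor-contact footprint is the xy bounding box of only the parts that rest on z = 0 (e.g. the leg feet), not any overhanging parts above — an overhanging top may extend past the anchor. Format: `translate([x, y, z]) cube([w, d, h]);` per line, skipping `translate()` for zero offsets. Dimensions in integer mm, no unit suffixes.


// slat z = rail_z + rail_h = 257 + 152 = 409
// slat gap = ⌊(1746 − 12·66) / 13⌋ = 73
translate([363, 361, 0]) cube([79, 79, 446]);
translate([363, 1291, 0]) cube([79, 79, 446]);
translate([2188, 361, 0]) cube([79, 79, 446]);
translate([2188, 1291, 0]) cube([79, 79, 446]);
translate([442, 361, 257]) cube([1746, 20, 152]);
translate([442, 1350, 257]) cube([1746, 20, 152]);
translate([363, 440, 257]) cube([20, 851, 152]);
translate([2247, 440, 257]) cube([20, 851, 152]);
translate([515, 361, 409]) cube([66, 1009, 19]);
translate([654, 361, 409]) cube([66, 1009, 19]);
translate([793, 361, 409]) cube([66, 1009, 19]);
translate([932, 361, 409]) cube([66, 1009, 19]);
translate([1071, 361, 409]) cube([66, 1009, 19]);
translate([1210, 361, 409]) cube([66, 1009, 19]);
translate([1349, 361, 409]) cube([66, 1009, 19]);
translate([1488, 361, 409]) cube([66, 1009, 19]);
translate([1627, 361, 409]) cube([66, 1009, 19]);
translate([1766, 361, 409]) cube([66, 1009, 19]);
translate([1905, 361, 409]) cube([66, 1009, 19]);
translate([2044, 361, 409]) cube([66, 1009, 19]);


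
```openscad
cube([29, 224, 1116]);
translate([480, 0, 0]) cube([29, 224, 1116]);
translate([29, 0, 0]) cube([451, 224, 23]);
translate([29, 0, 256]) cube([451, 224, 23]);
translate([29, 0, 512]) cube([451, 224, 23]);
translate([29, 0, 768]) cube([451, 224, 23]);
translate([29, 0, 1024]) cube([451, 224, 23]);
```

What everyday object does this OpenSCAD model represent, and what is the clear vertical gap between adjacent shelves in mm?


A bookshelf. The clear shelf gap is 233 mm.

Two tall side panels with 5 horizontal boards between them — a bookshelf. The first two shelf undersides are at z = 0 and z = 256; with shelf thickness 23, the clear gap is 256 − 0 − 23 = 233 mm.


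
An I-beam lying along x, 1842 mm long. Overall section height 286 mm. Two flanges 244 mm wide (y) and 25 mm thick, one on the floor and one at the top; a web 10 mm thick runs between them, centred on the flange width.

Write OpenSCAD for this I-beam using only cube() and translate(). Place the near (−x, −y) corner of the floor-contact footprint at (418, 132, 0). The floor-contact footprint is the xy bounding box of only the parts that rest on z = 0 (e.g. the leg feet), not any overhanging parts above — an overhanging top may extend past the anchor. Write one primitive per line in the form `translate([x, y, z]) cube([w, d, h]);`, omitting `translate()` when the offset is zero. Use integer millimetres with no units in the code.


translate([418, 132, 0]) cube([1842, 244, 25]);
translate([418, 249, 25]) cube([1842, 10, 236]);
translate([418, 132, 261]) cube([1842, 244, 25]);


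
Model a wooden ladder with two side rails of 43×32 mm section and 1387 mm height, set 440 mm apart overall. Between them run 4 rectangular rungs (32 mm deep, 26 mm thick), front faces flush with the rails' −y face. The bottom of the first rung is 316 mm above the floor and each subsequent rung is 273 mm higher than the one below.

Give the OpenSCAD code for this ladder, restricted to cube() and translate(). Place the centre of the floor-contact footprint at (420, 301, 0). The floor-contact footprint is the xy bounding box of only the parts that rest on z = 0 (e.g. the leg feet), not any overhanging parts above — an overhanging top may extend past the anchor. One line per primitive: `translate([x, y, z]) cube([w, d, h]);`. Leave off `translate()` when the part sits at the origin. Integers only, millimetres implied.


// rung span = 440 - 2*43 = 354
// rung[k] z = 316 + k*273
translate([200, 285, 0]) cube([43, 32, 1387]);
translate([597, 285, 0]) cube([43, 32, 1387]);
translate([243, 285, 316]) cube([354, 32, 26]);
translate([243, 285, 589]) cube([354, 32, 26]);
translate([243, 285, 862]) cube([354, 32, 26]);
translate([243, 285, 1135]) cube([354, 32, 26]);


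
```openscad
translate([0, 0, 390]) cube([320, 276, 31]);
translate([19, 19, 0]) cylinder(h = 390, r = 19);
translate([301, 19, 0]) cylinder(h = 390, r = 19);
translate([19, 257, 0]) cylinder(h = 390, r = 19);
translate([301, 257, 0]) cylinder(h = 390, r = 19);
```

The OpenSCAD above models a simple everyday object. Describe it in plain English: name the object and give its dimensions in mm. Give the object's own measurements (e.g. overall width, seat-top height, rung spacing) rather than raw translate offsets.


A simple wooden stool: a rectangular seat 320 mm (x) by 276 mm (y), 31 mm thick, top face at z = 421 mm, on four round legs, each 38 mm in diameter. The legs rest on z = 0, each leg's axis is inset half a diameter from the nearest pair of seat edges (so the leg's bounding box is flush with the corner).


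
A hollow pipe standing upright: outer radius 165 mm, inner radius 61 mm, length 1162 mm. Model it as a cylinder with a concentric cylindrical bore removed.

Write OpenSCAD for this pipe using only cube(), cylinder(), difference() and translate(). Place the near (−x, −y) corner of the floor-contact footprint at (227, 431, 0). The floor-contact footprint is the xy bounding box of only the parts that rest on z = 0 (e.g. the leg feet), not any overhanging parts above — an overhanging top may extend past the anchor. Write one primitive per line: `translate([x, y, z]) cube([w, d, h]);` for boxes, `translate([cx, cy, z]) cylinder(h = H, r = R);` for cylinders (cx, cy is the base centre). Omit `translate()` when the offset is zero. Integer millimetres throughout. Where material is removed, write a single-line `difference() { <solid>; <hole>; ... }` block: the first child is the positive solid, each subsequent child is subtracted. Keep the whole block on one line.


difference() { translate([392, 596, 0]) cylinder(h = 1162, r = 165); translate([392, 596, 0]) cylinder(h = 1162, r = 61); }


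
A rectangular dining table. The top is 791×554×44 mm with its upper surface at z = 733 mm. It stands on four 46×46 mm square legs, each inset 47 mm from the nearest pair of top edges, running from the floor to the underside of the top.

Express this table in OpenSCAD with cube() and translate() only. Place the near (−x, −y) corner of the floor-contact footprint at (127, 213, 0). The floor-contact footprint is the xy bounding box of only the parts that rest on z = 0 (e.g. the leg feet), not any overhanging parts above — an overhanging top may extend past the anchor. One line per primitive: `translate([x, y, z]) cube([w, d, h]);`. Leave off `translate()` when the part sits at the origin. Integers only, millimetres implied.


// leg_h = 733 - 44 = 689
translate([80, 166, 689]) cube([791, 554, 44]);
translate([127, 213, 0]) cube([46, 46, 689]);
translate([778, 213, 0]) cube([46, 46, 689]);
translate([127, 627, 0]) cube([46, 46, 689]);
translate([778, 627, 0]) cube([46, 46, 689]);


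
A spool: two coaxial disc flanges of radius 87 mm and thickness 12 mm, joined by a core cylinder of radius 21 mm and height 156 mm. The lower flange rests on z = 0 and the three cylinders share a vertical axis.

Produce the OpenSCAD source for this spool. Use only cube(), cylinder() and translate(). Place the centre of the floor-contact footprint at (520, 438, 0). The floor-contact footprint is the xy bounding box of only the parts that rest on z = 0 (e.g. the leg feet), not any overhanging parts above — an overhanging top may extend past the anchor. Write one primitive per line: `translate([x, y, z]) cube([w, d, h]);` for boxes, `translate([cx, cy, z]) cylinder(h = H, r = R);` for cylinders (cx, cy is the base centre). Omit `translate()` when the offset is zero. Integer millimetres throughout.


translate([520, 438, 0]) cylinder(h = 12, r = 87);
translate([520, 438, 12]) cylinder(h = 156, r = 21);
translate([520, 438, 168]) cylinder(h = 12, r = 87);


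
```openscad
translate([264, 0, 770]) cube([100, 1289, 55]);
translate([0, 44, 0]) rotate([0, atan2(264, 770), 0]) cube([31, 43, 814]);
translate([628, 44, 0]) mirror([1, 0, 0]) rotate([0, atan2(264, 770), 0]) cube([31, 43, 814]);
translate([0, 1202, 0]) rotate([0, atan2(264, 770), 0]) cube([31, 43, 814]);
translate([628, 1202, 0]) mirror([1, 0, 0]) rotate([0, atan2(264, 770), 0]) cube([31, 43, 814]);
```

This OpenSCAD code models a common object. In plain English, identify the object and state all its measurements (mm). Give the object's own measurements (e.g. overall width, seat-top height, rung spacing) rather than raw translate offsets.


A sawhorse. A 100×1289×55 mm beam (x, y, z) sits on two A-frame leg pairs. Each pair is two raked legs of 31×43 mm section (43 mm along y) splaying symmetrically in x. Each leg rises 770 mm vertically over 264 mm of horizontal reach and is 814 mm long along its own axis. Every leg's outer bottom edge rests on the floor and its outer top edge meets a bottom edge of the beam — the left legs (tilting toward +x) meet the beam's −x bottom edge, the right legs (their mirror images, tilting toward −x) meet its +x bottom edge — so the leg tops tuck under the beam, the beam's underside is 770 mm above the floor, and the feet are 628 mm apart outside-to-outside with the beam centred between them. The two leg pairs are set in 44 mm from either end of the beam.


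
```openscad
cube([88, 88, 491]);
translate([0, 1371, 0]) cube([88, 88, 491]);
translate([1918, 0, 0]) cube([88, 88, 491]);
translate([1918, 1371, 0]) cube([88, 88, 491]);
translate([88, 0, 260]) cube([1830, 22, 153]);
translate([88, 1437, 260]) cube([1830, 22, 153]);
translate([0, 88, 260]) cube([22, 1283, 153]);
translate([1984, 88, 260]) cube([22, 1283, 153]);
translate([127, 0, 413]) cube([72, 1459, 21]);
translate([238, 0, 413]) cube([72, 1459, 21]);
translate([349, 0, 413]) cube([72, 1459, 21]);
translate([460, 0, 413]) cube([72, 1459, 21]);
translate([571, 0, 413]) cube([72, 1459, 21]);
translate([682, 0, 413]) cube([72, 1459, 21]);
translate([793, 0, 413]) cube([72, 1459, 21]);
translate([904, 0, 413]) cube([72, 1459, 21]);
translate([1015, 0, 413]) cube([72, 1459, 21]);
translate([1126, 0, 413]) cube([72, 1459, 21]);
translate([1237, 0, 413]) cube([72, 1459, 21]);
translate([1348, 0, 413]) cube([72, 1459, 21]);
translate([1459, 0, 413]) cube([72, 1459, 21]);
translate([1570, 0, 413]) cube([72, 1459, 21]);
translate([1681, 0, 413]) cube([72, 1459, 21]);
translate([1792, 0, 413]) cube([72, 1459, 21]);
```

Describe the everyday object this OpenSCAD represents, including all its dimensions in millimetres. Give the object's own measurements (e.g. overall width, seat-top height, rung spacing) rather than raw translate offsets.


A bed frame 2006 mm long (x) by 1459 mm wide (y). Four 88×88 mm corner posts, 491 mm tall, at the corners of the footprint. Four rails of 22 mm thickness and 153 mm height run between adjacent posts with their undersides at z = 260 mm, their outer faces flush with the outside of the frame (the two x-running rails run between the posts' inner faces; the two y-running rails run between the posts' inner faces). 16 slats, each 72 mm wide (x) and 21 mm thick, lie across the top of the two x-running rails, running the full 1459 mm width of the frame in y; along x they sit between the end posts with a 39 mm gap after the −x posts and between neighbouring slats, leaving 54 mm before the +x posts.


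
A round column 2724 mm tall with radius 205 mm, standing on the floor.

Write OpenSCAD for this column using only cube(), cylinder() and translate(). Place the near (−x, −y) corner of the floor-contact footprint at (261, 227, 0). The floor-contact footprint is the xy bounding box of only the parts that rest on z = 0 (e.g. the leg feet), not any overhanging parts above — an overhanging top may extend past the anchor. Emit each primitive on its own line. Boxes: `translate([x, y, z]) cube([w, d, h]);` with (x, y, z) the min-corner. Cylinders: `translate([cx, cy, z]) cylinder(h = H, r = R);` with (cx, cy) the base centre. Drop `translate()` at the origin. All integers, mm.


translate([466, 432, 0]) cylinder(h = 2724, r = 205);


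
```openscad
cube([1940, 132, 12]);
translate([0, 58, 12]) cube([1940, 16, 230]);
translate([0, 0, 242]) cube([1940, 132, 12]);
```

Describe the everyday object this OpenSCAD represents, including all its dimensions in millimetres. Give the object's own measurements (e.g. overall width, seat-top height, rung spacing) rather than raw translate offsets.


An I-beam lying along x, 1940 mm long. Overall section height 254 mm. Two flanges 132 mm wide (y) and 12 mm thick, one on the floor and one at the top; a web 16 mm thick runs between them, centred on the flange width.


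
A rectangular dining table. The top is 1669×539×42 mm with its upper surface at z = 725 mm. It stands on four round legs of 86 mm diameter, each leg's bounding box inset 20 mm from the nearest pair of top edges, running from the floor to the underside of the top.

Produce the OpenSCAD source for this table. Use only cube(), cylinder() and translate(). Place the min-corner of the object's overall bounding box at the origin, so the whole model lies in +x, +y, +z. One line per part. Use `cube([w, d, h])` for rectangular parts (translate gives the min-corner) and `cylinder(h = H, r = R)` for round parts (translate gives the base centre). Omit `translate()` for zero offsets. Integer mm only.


translate([0, 0, 683]) cube([1669, 539, 42]);
translate([63, 63, 0]) cylinder(h = 683, r = 43);
translate([1606, 63, 0]) cylinder(h = 683, r = 43);
translate([63, 476, 0]) cylinder(h = 683, r = 43);
translate([1606, 476, 0]) cylinder(h = 683, r = 43);


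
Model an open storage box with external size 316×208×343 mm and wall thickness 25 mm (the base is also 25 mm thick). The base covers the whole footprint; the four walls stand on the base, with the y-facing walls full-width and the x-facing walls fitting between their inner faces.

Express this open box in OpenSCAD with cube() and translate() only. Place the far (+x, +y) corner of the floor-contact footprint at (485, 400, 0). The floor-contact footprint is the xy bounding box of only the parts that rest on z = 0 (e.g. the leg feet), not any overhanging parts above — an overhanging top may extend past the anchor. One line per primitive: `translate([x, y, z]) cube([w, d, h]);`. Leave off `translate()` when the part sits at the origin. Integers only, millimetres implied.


translate([169, 192, 0]) cube([316, 208, 25]);
translate([169, 192, 25]) cube([316, 25, 318]);
translate([169, 375, 25]) cube([316, 25, 318]);
translate([169, 217, 25]) cube([25, 158, 318]);
translate([460, 217, 25]) cube([25, 158, 318]);


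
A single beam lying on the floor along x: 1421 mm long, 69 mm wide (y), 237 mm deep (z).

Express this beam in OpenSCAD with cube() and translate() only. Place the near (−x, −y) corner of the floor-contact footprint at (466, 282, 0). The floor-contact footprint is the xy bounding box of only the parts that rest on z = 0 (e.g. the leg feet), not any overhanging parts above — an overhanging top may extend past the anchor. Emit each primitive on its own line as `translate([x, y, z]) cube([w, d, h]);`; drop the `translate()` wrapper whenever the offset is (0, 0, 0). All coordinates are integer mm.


translate([466, 282, 0]) cube([1421, 69, 237]);


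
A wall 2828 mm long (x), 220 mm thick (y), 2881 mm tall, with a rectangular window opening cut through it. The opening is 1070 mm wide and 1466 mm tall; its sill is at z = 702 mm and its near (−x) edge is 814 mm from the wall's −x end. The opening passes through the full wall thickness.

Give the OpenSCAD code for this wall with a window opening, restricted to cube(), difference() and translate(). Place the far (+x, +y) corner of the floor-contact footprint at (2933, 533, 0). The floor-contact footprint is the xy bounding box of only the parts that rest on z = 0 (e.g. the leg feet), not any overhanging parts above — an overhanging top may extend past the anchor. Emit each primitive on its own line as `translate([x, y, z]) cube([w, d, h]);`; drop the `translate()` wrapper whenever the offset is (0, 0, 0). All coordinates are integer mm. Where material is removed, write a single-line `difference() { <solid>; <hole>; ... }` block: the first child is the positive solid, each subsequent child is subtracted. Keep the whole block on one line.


difference() { translate([105, 313, 0]) cube([2828, 220, 2881]); translate([919, 313, 702]) cube([1070, 220, 1466]); }


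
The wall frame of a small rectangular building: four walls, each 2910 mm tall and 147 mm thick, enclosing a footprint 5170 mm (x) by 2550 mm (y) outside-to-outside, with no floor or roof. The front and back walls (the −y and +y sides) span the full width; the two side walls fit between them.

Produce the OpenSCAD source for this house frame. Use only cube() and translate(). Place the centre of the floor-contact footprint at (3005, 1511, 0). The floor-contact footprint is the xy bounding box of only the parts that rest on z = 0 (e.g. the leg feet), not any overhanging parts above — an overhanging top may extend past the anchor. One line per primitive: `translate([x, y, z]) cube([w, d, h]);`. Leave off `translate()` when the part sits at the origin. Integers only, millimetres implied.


translate([420, 236, 0]) cube([5170, 147, 2910]);
translate([420, 2639, 0]) cube([5170, 147, 2910]);
translate([420, 383, 0]) cube([147, 2256, 2910]);
translate([5443, 383, 0]) cube([147, 2256, 2910]);


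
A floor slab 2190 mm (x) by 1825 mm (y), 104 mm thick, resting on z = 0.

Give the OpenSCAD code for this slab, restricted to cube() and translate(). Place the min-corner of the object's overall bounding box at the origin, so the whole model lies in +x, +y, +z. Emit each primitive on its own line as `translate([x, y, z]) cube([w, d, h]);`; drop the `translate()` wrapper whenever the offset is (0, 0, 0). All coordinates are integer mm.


cube([2190, 1825, 104]);


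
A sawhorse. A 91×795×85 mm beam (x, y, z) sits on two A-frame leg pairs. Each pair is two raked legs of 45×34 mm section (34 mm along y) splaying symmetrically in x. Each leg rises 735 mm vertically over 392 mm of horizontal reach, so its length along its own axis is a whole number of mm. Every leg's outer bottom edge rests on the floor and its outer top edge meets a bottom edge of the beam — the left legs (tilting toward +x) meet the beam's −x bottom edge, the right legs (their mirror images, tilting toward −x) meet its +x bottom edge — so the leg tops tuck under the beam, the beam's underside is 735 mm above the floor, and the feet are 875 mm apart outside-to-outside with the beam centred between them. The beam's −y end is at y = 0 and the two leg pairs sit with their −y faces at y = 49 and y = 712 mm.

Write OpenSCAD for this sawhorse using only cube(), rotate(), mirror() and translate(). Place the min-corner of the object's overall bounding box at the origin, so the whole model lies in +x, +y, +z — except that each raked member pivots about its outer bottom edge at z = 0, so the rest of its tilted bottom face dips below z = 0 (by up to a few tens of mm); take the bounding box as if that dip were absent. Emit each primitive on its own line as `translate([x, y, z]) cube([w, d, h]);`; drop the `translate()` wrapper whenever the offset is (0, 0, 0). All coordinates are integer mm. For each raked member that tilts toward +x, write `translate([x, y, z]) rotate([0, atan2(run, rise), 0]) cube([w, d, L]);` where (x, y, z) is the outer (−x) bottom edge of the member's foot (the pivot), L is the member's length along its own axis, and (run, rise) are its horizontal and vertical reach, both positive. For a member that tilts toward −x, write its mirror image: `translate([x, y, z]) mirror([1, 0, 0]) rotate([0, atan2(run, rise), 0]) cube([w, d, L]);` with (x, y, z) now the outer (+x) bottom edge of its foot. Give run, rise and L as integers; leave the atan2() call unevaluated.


// leg length = √(392² + 735²) = 833
// right-leg outer foot x = 2·392 + 91 = 875
// beam min-corner = (392, 0, 735)
translate([392, 0, 735]) cube([91, 795, 85]);
translate([0, 49, 0]) rotate([0, atan2(392, 735), 0]) cube([45, 34, 833]);
translate([875, 49, 0]) mirror([1, 0, 0]) rotate([0, atan2(392, 735), 0]) cube([45, 34, 833]);
translate([0, 712, 0]) rotate([0, atan2(392, 735), 0]) cube([45, 34, 833]);
translate([875, 712, 0]) mirror([1, 0, 0]) rotate([0, atan2(392, 735), 0]) cube([45, 34, 833]);


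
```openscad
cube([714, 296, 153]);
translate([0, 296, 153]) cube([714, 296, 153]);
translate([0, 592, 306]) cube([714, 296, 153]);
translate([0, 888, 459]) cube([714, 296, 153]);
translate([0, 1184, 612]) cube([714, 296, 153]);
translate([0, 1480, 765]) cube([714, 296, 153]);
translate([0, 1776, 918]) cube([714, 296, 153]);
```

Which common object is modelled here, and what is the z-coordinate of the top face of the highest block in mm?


A staircase. The total rise is 1071 mm.

7 identical blocks, each offset up and back from the previous — a staircase. Each step is 153 mm tall and there are 7 of them, so the total rise is 7 × 153 = 1071 mm.
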